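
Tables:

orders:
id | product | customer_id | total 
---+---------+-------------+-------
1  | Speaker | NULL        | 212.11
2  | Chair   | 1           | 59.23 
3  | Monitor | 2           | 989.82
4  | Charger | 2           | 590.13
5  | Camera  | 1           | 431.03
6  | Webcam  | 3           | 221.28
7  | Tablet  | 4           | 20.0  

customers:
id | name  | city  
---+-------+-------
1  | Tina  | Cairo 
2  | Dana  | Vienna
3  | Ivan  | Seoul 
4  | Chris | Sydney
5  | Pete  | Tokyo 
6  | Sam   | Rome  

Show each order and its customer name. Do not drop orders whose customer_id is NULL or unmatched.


LEFT JOIN keeps every row from orders (the left table); where customer_id has no match in customers, the customer columns become NULL. Walk through each order:
  - order 1 (Speaker): customer_id=NULL, no match -> kept with NULL
  - order 2 (Chair): customer_id=1 -> matches Tina
  - order 3 (Monitor): customer_id=2 -> matches Dana
  - order 4 (Charger): customer_id=2 -> matches Dana
  - order 5 (Camera): customer_id=1 -> matches Tina
  - order 6 (Webcam): customer_id=3 -> matches Ivan
  - order 7 (Tablet): customer_id=4 -> matches Chris
All 7 rows appear; 1 has NULL customer.

SQL:
SELECT a.product, b.name AS customer
FROM orders a
LEFT JOIN customers b ON a.customer_id = b.id

Result:
product | customer
--------+---------
Speaker | NULL    
Chair   | Tina    
Monitor | Dana    
Charger | Dana    
Camera  | Tina    
Webcam  | Ivan    
Tablet  | Chris   


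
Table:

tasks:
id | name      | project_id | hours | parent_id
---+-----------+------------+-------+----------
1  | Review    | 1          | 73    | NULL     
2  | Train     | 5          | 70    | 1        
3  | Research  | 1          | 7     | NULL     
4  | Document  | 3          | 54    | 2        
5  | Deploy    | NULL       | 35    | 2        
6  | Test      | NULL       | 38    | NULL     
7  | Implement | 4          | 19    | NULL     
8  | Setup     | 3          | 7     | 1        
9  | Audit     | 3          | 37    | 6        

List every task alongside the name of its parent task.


This is a self-join: tasks is joined to a second copy of itself, matching each row's parent_id to another row's id. Use LEFT JOIN so rows with parent_id=NULL are kept.
  - task 1 (Review): parent_id=NULL -> NULL
  - task 2 (Train): parent_id=1 -> Review
  - task 3 (Research): parent_id=NULL -> NULL
  - task 4 (Document): parent_id=2 -> Train
  - task 5 (Deploy): parent_id=2 -> Train
  - task 6 (Test): parent_id=NULL -> NULL
  - task 7 (Implement): parent_id=NULL -> NULL
  - task 8 (Setup): parent_id=1 -> Review
  - task 9 (Audit): parent_id=6 -> Test

SQL:
SELECT a.name AS item, b.name AS parent
FROM tasks a
LEFT JOIN tasks b ON a.parent_id = b.id

Result:
item      | parent
----------+-------
Review    | NULL  
Train     | Review
Research  | NULL  
Document  | Train 
Deploy    | Train 
Test      | NULL  
Implement | NULL  
Setup     | Review
Audit     | Test  


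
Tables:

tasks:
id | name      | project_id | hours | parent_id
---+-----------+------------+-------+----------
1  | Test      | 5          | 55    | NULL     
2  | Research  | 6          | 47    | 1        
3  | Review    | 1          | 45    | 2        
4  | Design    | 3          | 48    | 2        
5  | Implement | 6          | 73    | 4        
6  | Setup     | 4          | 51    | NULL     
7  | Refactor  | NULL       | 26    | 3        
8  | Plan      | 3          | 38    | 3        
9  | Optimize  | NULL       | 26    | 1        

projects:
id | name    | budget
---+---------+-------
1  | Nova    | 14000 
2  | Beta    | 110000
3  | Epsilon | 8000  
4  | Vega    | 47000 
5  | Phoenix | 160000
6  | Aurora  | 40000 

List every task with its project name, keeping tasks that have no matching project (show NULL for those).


LEFT JOIN keeps every row from tasks (the left table); where project_id has no match in projects, the project columns become NULL. Walk through each task:
  - task 1 (Test): project_id=5 -> matches Phoenix
  - task 2 (Research): project_id=6 -> matches Aurora
  - task 3 (Review): project_id=1 -> matches Nova
  - task 4 (Design): project_id=3 -> matches Epsilon
  - task 5 (Implement): project_id=6 -> matches Aurora
  - task 6 (Setup): project_id=4 -> matches Vega
  - task 7 (Refactor): project_id=NULL, no match -> kept with NULL
  - task 8 (Plan): project_id=3 -> matches Epsilon
  - task 9 (Optimize): project_id=NULL, no match -> kept with NULL
All 9 rows appear; 2 have NULL project.

SQL:
SELECT a.name, b.name AS project
FROM tasks a
LEFT JOIN projects b ON a.project_id = b.id

Result:
name      | project
----------+--------
Test      | Phoenix
Research  | Aurora 
Review    | Nova   
Design    | Epsilon
Implement | Aurora 
Setup     | Vega   
Refactor  | NULL   
Plan      | Epsilon
Optimize  | NULL   


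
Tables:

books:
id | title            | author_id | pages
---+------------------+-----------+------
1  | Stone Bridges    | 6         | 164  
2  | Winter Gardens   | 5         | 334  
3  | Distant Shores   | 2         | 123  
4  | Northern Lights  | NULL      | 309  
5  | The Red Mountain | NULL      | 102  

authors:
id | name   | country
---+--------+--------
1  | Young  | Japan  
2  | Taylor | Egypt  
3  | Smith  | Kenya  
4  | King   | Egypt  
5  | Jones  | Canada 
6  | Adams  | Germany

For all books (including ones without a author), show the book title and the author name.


LEFT JOIN keeps every row from books (the left table); where author_id has no match in authors, the author columns become NULL. Walk through each book:
  - book 1 (Stone Bridges): author_id=6 -> matches Adams
  - book 2 (Winter Gardens): author_id=5 -> matches Jones
  - book 3 (Distant Shores): author_id=2 -> matches Taylor
  - book 4 (Northern Lights): author_id=NULL, no match -> kept with NULL
  - book 5 (The Red Mountain): author_id=NULL, no match -> kept with NULL
All 5 rows appear; 2 have NULL author.

SQL:
SELECT a.title, b.name AS author
FROM books a
LEFT JOIN authors b ON a.author_id = b.id

Result:
title            | author
-----------------+-------
Stone Bridges    | Adams 
Winter Gardens   | Jones 
Distant Shores   | Taylor
Northern Lights  | NULL  
The Red Mountain | NULL  


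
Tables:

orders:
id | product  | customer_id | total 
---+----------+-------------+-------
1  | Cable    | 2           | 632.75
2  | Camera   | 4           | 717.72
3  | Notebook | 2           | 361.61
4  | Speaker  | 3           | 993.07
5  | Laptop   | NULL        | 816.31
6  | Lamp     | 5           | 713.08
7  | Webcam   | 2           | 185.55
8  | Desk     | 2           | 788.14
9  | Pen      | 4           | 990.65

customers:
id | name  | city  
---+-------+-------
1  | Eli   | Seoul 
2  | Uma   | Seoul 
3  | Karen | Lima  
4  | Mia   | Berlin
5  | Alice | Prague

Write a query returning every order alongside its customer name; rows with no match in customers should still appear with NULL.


LEFT JOIN keeps every row from orders (the left table); where customer_id has no match in customers, the customer columns become NULL. Walk through each order:
  - order 1 (Cable): customer_id=2 -> matches Uma
  - order 2 (Camera): customer_id=4 -> matches Mia
  - order 3 (Notebook): customer_id=2 -> matches Uma
  - order 4 (Speaker): customer_id=3 -> matches Karen
  - order 5 (Laptop): customer_id=NULL, no match -> kept with NULL
  - order 6 (Lamp): customer_id=5 -> matches Alice
  - order 7 (Webcam): customer_id=2 -> matches Uma
  - order 8 (Desk): customer_id=2 -> matches Uma
  - order 9 (Pen): customer_id=4 -> matches Mia
All 9 rows appear; 1 has NULL customer.

SQL:
SELECT a.product, b.name AS customer
FROM orders a
LEFT JOIN customers b ON a.customer_id = b.id

Result:
product  | customer
---------+---------
Cable    | Uma     
Camera   | Mia     
Notebook | Uma     
Speaker  | Karen   
Laptop   | NULL    
Lamp     | Alice   
Webcam   | Uma     
Desk     | Uma     
Pen      | Mia     


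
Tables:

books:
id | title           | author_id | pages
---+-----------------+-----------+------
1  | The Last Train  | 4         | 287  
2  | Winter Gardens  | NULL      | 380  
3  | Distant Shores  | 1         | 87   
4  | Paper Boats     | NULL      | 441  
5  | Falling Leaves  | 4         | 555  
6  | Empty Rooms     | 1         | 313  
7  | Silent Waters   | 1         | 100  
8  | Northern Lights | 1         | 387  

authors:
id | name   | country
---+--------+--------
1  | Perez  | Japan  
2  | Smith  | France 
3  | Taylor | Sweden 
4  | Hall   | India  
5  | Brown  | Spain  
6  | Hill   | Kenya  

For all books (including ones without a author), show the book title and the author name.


LEFT JOIN keeps every row from books (the left table); where author_id has no match in authors, the author columns become NULL. Walk through each book:
  - book 1 (The Last Train): author_id=4 -> matches Hall
  - book 2 (Winter Gardens): author_id=NULL, no match -> kept with NULL
  - book 3 (Distant Shores): author_id=1 -> matches Perez
  - book 4 (Paper Boats): author_id=NULL, no match -> kept with NULL
  - book 5 (Falling Leaves): author_id=4 -> matches Hall
  - book 6 (Empty Rooms): author_id=1 -> matches Perez
  - book 7 (Silent Waters): author_id=1 -> matches Perez
  - book 8 (Northern Lights): author_id=1 -> matches Perez
All 8 rows appear; 2 have NULL author.

SQL:
SELECT a.title, b.name AS author
FROM books a
LEFT JOIN authors b ON a.author_id = b.id

Result:
title           | author
----------------+-------
The Last Train  | Hall  
Winter Gardens  | NULL  
Distant Shores  | Perez 
Paper Boats     | NULL  
Falling Leaves  | Hall  
Empty Rooms     | Perez 
Silent Waters   | Perez 
Northern Lights | Perez 


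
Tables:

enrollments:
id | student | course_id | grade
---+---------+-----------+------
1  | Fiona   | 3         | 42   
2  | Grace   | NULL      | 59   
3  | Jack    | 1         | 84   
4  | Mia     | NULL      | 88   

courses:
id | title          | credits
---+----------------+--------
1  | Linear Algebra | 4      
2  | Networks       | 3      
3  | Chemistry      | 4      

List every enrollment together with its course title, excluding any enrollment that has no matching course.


INNER JOIN keeps only enrollments rows whose course_id matches an id in courses. Walk through each enrollment:
  - enrollment 1 (Fiona): course_id=3 -> matches Chemistry
  - enrollment 2 (Grace): course_id=NULL, no match -> dropped
  - enrollment 3 (Jack): course_id=1 -> matches Linear Algebra
  - enrollment 4 (Mia): course_id=NULL, no match -> dropped
So 2 of 4 rows are dropped.

SQL:
SELECT a.student, b.title AS course
FROM enrollments a
INNER JOIN courses b ON a.course_id = b.id

Result:
student | course        
--------+---------------
Fiona   | Chemistry     
Jack    | Linear Algebra


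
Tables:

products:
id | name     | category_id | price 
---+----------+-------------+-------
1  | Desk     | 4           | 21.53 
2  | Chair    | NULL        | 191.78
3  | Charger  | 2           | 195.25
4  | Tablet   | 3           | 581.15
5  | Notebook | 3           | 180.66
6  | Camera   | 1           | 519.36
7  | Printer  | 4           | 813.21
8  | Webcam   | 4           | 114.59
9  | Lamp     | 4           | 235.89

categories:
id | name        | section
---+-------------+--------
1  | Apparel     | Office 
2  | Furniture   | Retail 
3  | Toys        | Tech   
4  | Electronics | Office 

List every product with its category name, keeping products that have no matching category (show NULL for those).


LEFT JOIN keeps every row from products (the left table); where category_id has no match in categories, the category columns become NULL. Walk through each product:
  - product 1 (Desk): category_id=4 -> matches Electronics
  - product 2 (Chair): category_id=NULL, no match -> kept with NULL
  - product 3 (Charger): category_id=2 -> matches Furniture
  - product 4 (Tablet): category_id=3 -> matches Toys
  - product 5 (Notebook): category_id=3 -> matches Toys
  - product 6 (Camera): category_id=1 -> matches Apparel
  - product 7 (Printer): category_id=4 -> matches Electronics
  - product 8 (Webcam): category_id=4 -> matches Electronics
  - product 9 (Lamp): category_id=4 -> matches Electronics
All 9 rows appear; 1 has NULL category.

SQL:
SELECT a.name, b.name AS category
FROM products a
LEFT JOIN categories b ON a.category_id = b.id

Result:
name     | category   
---------+------------
Desk     | Electronics
Chair    | NULL       
Charger  | Furniture  
Tablet   | Toys       
Notebook | Toys       
Camera   | Apparel    
Printer  | Electronics
Webcam   | Electronics
Lamp     | Electronics


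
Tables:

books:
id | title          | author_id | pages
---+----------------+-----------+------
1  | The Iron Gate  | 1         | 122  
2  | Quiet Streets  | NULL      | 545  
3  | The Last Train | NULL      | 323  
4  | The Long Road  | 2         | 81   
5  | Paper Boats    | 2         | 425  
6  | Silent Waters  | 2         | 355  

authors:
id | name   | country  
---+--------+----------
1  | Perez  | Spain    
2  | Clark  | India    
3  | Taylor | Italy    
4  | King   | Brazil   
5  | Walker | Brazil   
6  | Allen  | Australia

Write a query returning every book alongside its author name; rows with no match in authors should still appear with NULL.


LEFT JOIN keeps every row from books (the left table); where author_id has no match in authors, the author columns become NULL. Walk through each book:
  - book 1 (The Iron Gate): author_id=1 -> matches Perez
  - book 2 (Quiet Streets): author_id=NULL, no match -> kept with NULL
  - book 3 (The Last Train): author_id=NULL, no match -> kept with NULL
  - book 4 (The Long Road): author_id=2 -> matches Clark
  - book 5 (Paper Boats): author_id=2 -> matches Clark
  - book 6 (Silent Waters): author_id=2 -> matches Clark
All 6 rows appear; 2 have NULL author.

SQL:
SELECT a.title, b.name AS author
FROM books a
LEFT JOIN authors b ON a.author_id = b.id

Result:
title          | author
---------------+-------
The Iron Gate  | Perez 
Quiet Streets  | NULL  
The Last Train | NULL  
The Long Road  | Clark 
Paper Boats    | Clark 
Silent Waters  | Clark 


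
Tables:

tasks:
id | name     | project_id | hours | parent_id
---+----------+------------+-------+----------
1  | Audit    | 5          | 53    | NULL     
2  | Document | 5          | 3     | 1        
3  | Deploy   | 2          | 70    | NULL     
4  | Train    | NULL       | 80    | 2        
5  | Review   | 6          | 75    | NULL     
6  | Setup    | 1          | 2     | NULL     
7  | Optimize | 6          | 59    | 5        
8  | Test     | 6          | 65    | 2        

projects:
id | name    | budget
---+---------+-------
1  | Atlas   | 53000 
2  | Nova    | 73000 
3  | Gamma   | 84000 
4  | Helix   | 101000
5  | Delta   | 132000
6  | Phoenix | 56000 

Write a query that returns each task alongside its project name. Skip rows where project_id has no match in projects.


INNER JOIN keeps only tasks rows whose project_id matches an id in projects. Walk through each task:
  - task 1 (Audit): project_id=5 -> matches Delta
  - task 2 (Document): project_id=5 -> matches Delta
  - task 3 (Deploy): project_id=2 -> matches Nova
  - task 4 (Train): project_id=NULL, no match -> dropped
  - task 5 (Review): project_id=6 -> matches Phoenix
  - task 6 (Setup): project_id=1 -> matches Atlas
  - task 7 (Optimize): project_id=6 -> matches Phoenix
  - task 8 (Test): project_id=6 -> matches Phoenix
So 1 of 8 rows is dropped.

SQL:
SELECT a.name, b.name AS project
FROM tasks a
INNER JOIN projects b ON a.project_id = b.id

Result:
name     | project
---------+--------
Audit    | Delta  
Document | Delta  
Deploy   | Nova   
Review   | Phoenix
Setup    | Atlas  
Optimize | Phoenix
Test     | Phoenix


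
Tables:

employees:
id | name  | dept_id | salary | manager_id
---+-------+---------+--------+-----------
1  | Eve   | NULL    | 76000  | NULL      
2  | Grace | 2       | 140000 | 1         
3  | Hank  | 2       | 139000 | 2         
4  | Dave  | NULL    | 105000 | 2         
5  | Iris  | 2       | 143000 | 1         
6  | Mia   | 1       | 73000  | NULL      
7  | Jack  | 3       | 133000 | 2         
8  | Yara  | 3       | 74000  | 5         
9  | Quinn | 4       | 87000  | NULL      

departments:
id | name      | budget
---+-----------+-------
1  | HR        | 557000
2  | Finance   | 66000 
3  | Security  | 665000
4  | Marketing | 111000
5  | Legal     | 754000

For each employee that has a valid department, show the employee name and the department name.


INNER JOIN keeps only employees rows whose dept_id matches an id in departments. Walk through each employee:
  - employee 1 (Eve): dept_id=NULL, no match -> dropped
  - employee 2 (Grace): dept_id=2 -> matches Finance
  - employee 3 (Hank): dept_id=2 -> matches Finance
  - employee 4 (Dave): dept_id=NULL, no match -> dropped
  - employee 5 (Iris): dept_id=2 -> matches Finance
  - employee 6 (Mia): dept_id=1 -> matches HR
  - employee 7 (Jack): dept_id=3 -> matches Security
  - employee 8 (Yara): dept_id=3 -> matches Security
  - employee 9 (Quinn): dept_id=4 -> matches Marketing
So 2 of 9 rows are dropped.

SQL:
SELECT a.name, b.name AS department
FROM employees a
INNER JOIN departments b ON a.dept_id = b.id

Result:
name  | department
------+-----------
Grace | Finance   
Hank  | Finance   
Iris  | Finance   
Mia   | HR        
Jack  | Security  
Yara  | Security  
Quinn | Marketing 


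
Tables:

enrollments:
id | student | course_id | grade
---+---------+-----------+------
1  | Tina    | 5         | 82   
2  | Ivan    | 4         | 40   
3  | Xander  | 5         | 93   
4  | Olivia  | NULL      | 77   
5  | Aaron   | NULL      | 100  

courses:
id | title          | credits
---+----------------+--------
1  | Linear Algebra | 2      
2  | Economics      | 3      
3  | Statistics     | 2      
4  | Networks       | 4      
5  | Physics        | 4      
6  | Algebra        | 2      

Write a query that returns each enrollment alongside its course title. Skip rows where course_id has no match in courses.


INNER JOIN keeps only enrollments rows whose course_id matches an id in courses. Walk through each enrollment:
  - enrollment 1 (Tina): course_id=5 -> matches Physics
  - enrollment 2 (Ivan): course_id=4 -> matches Networks
  - enrollment 3 (Xander): course_id=5 -> matches Physics
  - enrollment 4 (Olivia): course_id=NULL, no match -> dropped
  - enrollment 5 (Aaron): course_id=NULL, no match -> dropped
So 2 of 5 rows are dropped.

SQL:
SELECT a.student, b.title AS course
FROM enrollments a
INNER JOIN courses b ON a.course_id = b.id

Result:
student | course  
--------+---------
Tina    | Physics 
Ivan    | Networks
Xander  | Physics 


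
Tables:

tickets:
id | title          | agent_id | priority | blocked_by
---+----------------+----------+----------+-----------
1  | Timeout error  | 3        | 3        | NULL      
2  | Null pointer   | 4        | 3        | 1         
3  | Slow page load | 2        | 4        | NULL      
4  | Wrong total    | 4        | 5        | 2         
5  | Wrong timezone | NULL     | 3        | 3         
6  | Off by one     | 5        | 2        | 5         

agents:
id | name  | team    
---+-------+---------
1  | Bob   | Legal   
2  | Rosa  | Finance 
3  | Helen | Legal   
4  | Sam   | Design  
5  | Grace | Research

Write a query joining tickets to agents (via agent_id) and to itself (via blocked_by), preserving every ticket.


Two LEFT JOINs from the same base table tickets: one to agents via agent_id, one to tickets itself via blocked_by. Both are LEFT so every ticket is preserved.
Match against agents:
  - ticket 1 (Timeout error): agent_id=3 -> matches Helen
  - ticket 2 (Null pointer): agent_id=4 -> matches Sam
  - ticket 3 (Slow page load): agent_id=2 -> matches Rosa
  - ticket 4 (Wrong total): agent_id=4 -> matches Sam
  - ticket 5 (Wrong timezone): agent_id=NULL, no match -> kept with NULL
  - ticket 6 (Off by one): agent_id=5 -> matches Grace
Match against tickets (self):
  - ticket 1 (Timeout error): blocked_by=NULL -> NULL
  - ticket 2 (Null pointer): blocked_by=1 -> Timeout error
  - ticket 3 (Slow page load): blocked_by=NULL -> NULL
  - ticket 4 (Wrong total): blocked_by=2 -> Null pointer
  - ticket 5 (Wrong timezone): blocked_by=3 -> Slow page load
  - ticket 6 (Off by one): blocked_by=5 -> Wrong timezone

SQL:
SELECT a.title, b.name AS agent, c.title AS blocked_by
FROM tickets a
LEFT JOIN agents b ON a.agent_id = b.id
LEFT JOIN tickets c ON a.blocked_by = c.id

Result:
title          | agent | blocked_by    
---------------+-------+---------------
Timeout error  | Helen | NULL          
Null pointer   | Sam   | Timeout error 
Slow page load | Rosa  | NULL          
Wrong total    | Sam   | Null pointer  
Wrong timezone | NULL  | Slow page load
Off by one     | Grace | Wrong timezone


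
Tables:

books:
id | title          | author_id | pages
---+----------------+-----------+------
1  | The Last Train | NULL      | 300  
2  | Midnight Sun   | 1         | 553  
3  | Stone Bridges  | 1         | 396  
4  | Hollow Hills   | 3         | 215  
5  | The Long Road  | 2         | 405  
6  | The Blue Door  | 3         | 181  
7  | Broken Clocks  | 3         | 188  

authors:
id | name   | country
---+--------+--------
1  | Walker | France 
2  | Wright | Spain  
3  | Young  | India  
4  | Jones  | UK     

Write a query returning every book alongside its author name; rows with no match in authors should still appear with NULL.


LEFT JOIN keeps every row from books (the left table); where author_id has no match in authors, the author columns become NULL. Walk through each book:
  - book 1 (The Last Train): author_id=NULL, no match -> kept with NULL
  - book 2 (Midnight Sun): author_id=1 -> matches Walker
  - book 3 (Stone Bridges): author_id=1 -> matches Walker
  - book 4 (Hollow Hills): author_id=3 -> matches Young
  - book 5 (The Long Road): author_id=2 -> matches Wright
  - book 6 (The Blue Door): author_id=3 -> matches Young
  - book 7 (Broken Clocks): author_id=3 -> matches Young
All 7 rows appear; 1 has NULL author.

SQL:
SELECT a.title, b.name AS author
FROM books a
LEFT JOIN authors b ON a.author_id = b.id

Result:
title          | author
---------------+-------
The Last Train | NULL  
Midnight Sun   | Walker
Stone Bridges  | Walker
Hollow Hills   | Young 
The Long Road  | Wright
The Blue Door  | Young 
Broken Clocks  | Young 


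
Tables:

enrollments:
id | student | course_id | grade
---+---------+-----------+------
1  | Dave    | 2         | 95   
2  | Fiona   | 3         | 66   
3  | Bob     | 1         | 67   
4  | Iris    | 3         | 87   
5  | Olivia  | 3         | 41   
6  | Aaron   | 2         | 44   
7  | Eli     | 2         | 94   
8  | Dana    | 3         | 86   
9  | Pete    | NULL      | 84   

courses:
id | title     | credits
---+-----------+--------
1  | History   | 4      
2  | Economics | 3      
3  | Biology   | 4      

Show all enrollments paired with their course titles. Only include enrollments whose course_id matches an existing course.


INNER JOIN keeps only enrollments rows whose course_id matches an id in courses. Walk through each enrollment:
  - enrollment 1 (Dave): course_id=2 -> matches Economics
  - enrollment 2 (Fiona): course_id=3 -> matches Biology
  - enrollment 3 (Bob): course_id=1 -> matches History
  - enrollment 4 (Iris): course_id=3 -> matches Biology
  - enrollment 5 (Olivia): course_id=3 -> matches Biology
  - enrollment 6 (Aaron): course_id=2 -> matches Economics
  - enrollment 7 (Eli): course_id=2 -> matches Economics
  - enrollment 8 (Dana): course_id=3 -> matches Biology
  - enrollment 9 (Pete): course_id=NULL, no match -> dropped
So 1 of 9 rows is dropped.

SQL:
SELECT a.student, b.title AS course
FROM enrollments a
INNER JOIN courses b ON a.course_id = b.id

Result:
student | course   
--------+----------
Dave    | Economics
Fiona   | Biology  
Bob     | History  
Iris    | Biology  
Olivia  | Biology  
Aaron   | Economics
Eli     | Economics
Dana    | Biology  


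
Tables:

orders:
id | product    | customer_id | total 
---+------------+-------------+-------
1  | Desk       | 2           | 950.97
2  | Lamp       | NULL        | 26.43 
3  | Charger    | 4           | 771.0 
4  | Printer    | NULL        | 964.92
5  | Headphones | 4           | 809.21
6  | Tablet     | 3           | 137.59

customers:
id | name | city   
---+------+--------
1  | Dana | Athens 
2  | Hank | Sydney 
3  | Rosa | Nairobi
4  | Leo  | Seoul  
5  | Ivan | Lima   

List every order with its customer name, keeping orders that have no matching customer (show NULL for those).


LEFT JOIN keeps every row from orders (the left table); where customer_id has no match in customers, the customer columns become NULL. Walk through each order:
  - order 1 (Desk): customer_id=2 -> matches Hank
  - order 2 (Lamp): customer_id=NULL, no match -> kept with NULL
  - order 3 (Charger): customer_id=4 -> matches Leo
  - order 4 (Printer): customer_id=NULL, no match -> kept with NULL
  - order 5 (Headphones): customer_id=4 -> matches Leo
  - order 6 (Tablet): customer_id=3 -> matches Rosa
All 6 rows appear; 2 have NULL customer.

SQL:
SELECT a.product, b.name AS customer
FROM orders a
LEFT JOIN customers b ON a.customer_id = b.id

Result:
product    | customer
-----------+---------
Desk       | Hank    
Lamp       | NULL    
Charger    | Leo     
Printer    | NULL    
Headphones | Leo     
Tablet     | Rosa    


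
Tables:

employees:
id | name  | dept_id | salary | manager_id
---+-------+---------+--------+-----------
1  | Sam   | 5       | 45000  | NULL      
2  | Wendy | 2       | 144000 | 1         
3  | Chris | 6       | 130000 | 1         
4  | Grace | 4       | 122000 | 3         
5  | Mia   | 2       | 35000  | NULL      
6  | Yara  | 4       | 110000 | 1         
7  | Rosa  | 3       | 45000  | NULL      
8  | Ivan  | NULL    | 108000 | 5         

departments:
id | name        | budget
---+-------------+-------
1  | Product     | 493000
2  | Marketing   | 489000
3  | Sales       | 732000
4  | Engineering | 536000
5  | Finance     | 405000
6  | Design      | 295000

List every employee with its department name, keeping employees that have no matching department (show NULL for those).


LEFT JOIN keeps every row from employees (the left table); where dept_id has no match in departments, the department columns become NULL. Walk through each employee:
  - employee 1 (Sam): dept_id=5 -> matches Finance
  - employee 2 (Wendy): dept_id=2 -> matches Marketing
  - employee 3 (Chris): dept_id=6 -> matches Design
  - employee 4 (Grace): dept_id=4 -> matches Engineering
  - employee 5 (Mia): dept_id=2 -> matches Marketing
  - employee 6 (Yara): dept_id=4 -> matches Engineering
  - employee 7 (Rosa): dept_id=3 -> matches Sales
  - employee 8 (Ivan): dept_id=NULL, no match -> kept with NULL
All 8 rows appear; 1 has NULL department.

SQL:
SELECT a.name, b.name AS department
FROM employees a
LEFT JOIN departments b ON a.dept_id = b.id

Result:
name  | department 
------+------------
Sam   | Finance    
Wendy | Marketing  
Chris | Design     
Grace | Engineering
Mia   | Marketing  
Yara  | Engineering
Rosa  | Sales      
Ivan  | NULL       


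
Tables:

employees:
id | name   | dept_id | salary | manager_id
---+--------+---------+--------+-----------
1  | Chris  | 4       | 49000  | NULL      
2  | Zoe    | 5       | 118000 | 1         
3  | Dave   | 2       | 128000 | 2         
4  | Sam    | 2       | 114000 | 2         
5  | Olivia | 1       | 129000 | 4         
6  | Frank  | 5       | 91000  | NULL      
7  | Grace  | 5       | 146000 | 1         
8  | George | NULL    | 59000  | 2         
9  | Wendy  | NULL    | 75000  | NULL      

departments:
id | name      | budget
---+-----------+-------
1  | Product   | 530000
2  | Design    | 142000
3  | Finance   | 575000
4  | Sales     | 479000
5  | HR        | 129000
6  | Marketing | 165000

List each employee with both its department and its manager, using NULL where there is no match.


Two LEFT JOINs from the same base table employees: one to departments via dept_id, one to employees itself via manager_id. Both are LEFT so every employee is preserved.
Match against departments:
  - employee 1 (Chris): dept_id=4 -> matches Sales
  - employee 2 (Zoe): dept_id=5 -> matches HR
  - employee 3 (Dave): dept_id=2 -> matches Design
  - employee 4 (Sam): dept_id=2 -> matches Design
  - employee 5 (Olivia): dept_id=1 -> matches Product
  - employee 6 (Frank): dept_id=5 -> matches HR
  - employee 7 (Grace): dept_id=5 -> matches HR
  - employee 8 (George): dept_id=NULL, no match -> kept with NULL
  - employee 9 (Wendy): dept_id=NULL, no match -> kept with NULL
Match against employees (self):
  - employee 1 (Chris): manager_id=NULL -> NULL
  - employee 2 (Zoe): manager_id=1 -> Chris
  - employee 3 (Dave): manager_id=2 -> Zoe
  - employee 4 (Sam): manager_id=2 -> Zoe
  - employee 5 (Olivia): manager_id=4 -> Sam
  - employee 6 (Frank): manager_id=NULL -> NULL
  - employee 7 (Grace): manager_id=1 -> Chris
  - employee 8 (George): manager_id=2 -> Zoe
  - employee 9 (Wendy): manager_id=NULL -> NULL

SQL:
SELECT a.name, b.name AS department, c.name AS manager
FROM employees a
LEFT JOIN departments b ON a.dept_id = b.id
LEFT JOIN employees c ON a.manager_id = c.id

Result:
name   | department | manager
-------+------------+--------
Chris  | Sales      | NULL   
Zoe    | HR         | Chris  
Dave   | Design     | Zoe    
Sam    | Design     | Zoe    
Olivia | Product    | Sam    
Frank  | HR         | NULL   
Grace  | HR         | Chris  
George | NULL       | Zoe    
Wendy  | NULL       | NULL   


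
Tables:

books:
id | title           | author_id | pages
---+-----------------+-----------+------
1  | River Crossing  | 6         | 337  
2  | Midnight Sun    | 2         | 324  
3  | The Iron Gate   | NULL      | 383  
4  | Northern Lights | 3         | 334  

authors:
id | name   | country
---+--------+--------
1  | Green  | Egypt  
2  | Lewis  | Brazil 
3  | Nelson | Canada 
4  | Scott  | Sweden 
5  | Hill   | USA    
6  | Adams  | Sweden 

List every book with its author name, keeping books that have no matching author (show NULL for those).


LEFT JOIN keeps every row from books (the left table); where author_id has no match in authors, the author columns become NULL. Walk through each book:
  - book 1 (River Crossing): author_id=6 -> matches Adams
  - book 2 (Midnight Sun): author_id=2 -> matches Lewis
  - book 3 (The Iron Gate): author_id=NULL, no match -> kept with NULL
  - book 4 (Northern Lights): author_id=3 -> matches Nelson
All 4 rows appear; 1 has NULL author.

SQL:
SELECT a.title, b.name AS author
FROM books a
LEFT JOIN authors b ON a.author_id = b.id

Result:
title           | author
----------------+-------
River Crossing  | Adams 
Midnight Sun    | Lewis 
The Iron Gate   | NULL  
Northern Lights | Nelson


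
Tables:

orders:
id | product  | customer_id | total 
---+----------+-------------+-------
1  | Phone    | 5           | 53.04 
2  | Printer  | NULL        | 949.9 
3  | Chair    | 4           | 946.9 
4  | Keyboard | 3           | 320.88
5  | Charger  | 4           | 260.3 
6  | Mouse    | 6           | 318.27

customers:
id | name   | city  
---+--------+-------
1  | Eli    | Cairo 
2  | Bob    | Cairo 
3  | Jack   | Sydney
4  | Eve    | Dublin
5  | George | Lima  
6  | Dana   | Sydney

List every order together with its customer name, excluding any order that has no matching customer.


INNER JOIN keeps only orders rows whose customer_id matches an id in customers. Walk through each order:
  - order 1 (Phone): customer_id=5 -> matches George
  - order 2 (Printer): customer_id=NULL, no match -> dropped
  - order 3 (Chair): customer_id=4 -> matches Eve
  - order 4 (Keyboard): customer_id=3 -> matches Jack
  - order 5 (Charger): customer_id=4 -> matches Eve
  - order 6 (Mouse): customer_id=6 -> matches Dana
So 1 of 6 rows is dropped.

SQL:
SELECT a.product, b.name AS customer
FROM orders a
INNER JOIN customers b ON a.customer_id = b.id

Result:
product  | customer
---------+---------
Phone    | George  
Chair    | Eve     
Keyboard | Jack    
Charger  | Eve     
Mouse    | Dana    


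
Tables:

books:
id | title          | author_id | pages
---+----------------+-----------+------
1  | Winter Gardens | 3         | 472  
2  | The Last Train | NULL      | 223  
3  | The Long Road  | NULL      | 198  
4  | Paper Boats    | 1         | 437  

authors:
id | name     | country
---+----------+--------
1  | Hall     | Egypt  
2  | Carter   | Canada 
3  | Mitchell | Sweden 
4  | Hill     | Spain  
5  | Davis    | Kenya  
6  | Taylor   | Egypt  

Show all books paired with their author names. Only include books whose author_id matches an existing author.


INNER JOIN keeps only books rows whose author_id matches an id in authors. Walk through each book:
  - book 1 (Winter Gardens): author_id=3 -> matches Mitchell
  - book 2 (The Last Train): author_id=NULL, no match -> dropped
  - book 3 (The Long Road): author_id=NULL, no match -> dropped
  - book 4 (Paper Boats): author_id=1 -> matches Hall
So 2 of 4 rows are dropped.

SQL:
SELECT a.title, b.name AS author
FROM books a
INNER JOIN authors b ON a.author_id = b.id

Result:
title          | author  
---------------+---------
Winter Gardens | Mitchell
Paper Boats    | Hall    


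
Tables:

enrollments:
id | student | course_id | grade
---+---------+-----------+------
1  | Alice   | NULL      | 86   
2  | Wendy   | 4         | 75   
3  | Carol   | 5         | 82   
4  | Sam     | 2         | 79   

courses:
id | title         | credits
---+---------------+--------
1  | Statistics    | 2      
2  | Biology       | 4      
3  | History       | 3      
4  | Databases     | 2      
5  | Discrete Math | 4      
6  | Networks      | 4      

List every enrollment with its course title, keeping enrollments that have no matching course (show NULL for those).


LEFT JOIN keeps every row from enrollments (the left table); where course_id has no match in courses, the course columns become NULL. Walk through each enrollment:
  - enrollment 1 (Alice): course_id=NULL, no match -> kept with NULL
  - enrollment 2 (Wendy): course_id=4 -> matches Databases
  - enrollment 3 (Carol): course_id=5 -> matches Discrete Math
  - enrollment 4 (Sam): course_id=2 -> matches Biology
All 4 rows appear; 1 has NULL course.

SQL:
SELECT a.student, b.title AS course
FROM enrollments a
LEFT JOIN courses b ON a.course_id = b.id

Result:
student | course       
--------+--------------
Alice   | NULL         
Wendy   | Databases    
Carol   | Discrete Math
Sam     | Biology      


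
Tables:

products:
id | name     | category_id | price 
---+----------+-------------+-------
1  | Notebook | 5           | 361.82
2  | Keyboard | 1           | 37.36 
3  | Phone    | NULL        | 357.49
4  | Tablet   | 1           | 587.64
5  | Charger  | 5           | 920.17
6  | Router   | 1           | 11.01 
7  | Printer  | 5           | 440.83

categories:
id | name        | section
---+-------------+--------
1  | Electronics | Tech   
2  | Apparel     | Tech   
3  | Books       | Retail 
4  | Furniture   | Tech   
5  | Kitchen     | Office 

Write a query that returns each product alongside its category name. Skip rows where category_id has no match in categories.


INNER JOIN keeps only products rows whose category_id matches an id in categories. Walk through each product:
  - product 1 (Notebook): category_id=5 -> matches Kitchen
  - product 2 (Keyboard): category_id=1 -> matches Electronics
  - product 3 (Phone): category_id=NULL, no match -> dropped
  - product 4 (Tablet): category_id=1 -> matches Electronics
  - product 5 (Charger): category_id=5 -> matches Kitchen
  - product 6 (Router): category_id=1 -> matches Electronics
  - product 7 (Printer): category_id=5 -> matches Kitchen
So 1 of 7 rows is dropped.

SQL:
SELECT a.name, b.name AS category
FROM products a
INNER JOIN categories b ON a.category_id = b.id

Result:
name     | category   
---------+------------
Notebook | Kitchen    
Keyboard | Electronics
Tablet   | Electronics
Charger  | Kitchen    
Router   | Electronics
Printer  | Kitchen    


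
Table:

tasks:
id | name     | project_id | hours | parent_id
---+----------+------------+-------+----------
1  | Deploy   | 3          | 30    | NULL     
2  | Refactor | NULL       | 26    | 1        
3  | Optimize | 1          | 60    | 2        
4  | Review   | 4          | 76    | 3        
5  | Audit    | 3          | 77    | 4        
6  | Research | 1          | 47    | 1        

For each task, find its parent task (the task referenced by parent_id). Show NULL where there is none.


This is a self-join: tasks is joined to a second copy of itself, matching each row's parent_id to another row's id. Use LEFT JOIN so rows with parent_id=NULL are kept.
  - task 1 (Deploy): parent_id=NULL -> NULL
  - task 2 (Refactor): parent_id=1 -> Deploy
  - task 3 (Optimize): parent_id=2 -> Refactor
  - task 4 (Review): parent_id=3 -> Optimize
  - task 5 (Audit): parent_id=4 -> Review
  - task 6 (Research): parent_id=1 -> Deploy

SQL:
SELECT a.name AS item, b.name AS parent
FROM tasks a
LEFT JOIN tasks b ON a.parent_id = b.id

Result:
item     | parent  
---------+---------
Deploy   | NULL    
Refactor | Deploy  
Optimize | Refactor
Review   | Optimize
Audit    | Review  
Research | Deploy  


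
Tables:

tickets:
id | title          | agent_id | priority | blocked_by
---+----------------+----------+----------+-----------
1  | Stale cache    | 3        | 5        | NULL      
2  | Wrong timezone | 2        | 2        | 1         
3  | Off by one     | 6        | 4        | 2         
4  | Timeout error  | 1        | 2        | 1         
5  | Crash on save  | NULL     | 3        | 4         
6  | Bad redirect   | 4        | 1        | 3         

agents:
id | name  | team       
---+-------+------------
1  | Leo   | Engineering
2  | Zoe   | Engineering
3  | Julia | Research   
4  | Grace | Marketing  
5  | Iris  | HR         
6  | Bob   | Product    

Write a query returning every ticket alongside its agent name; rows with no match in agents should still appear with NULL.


LEFT JOIN keeps every row from tickets (the left table); where agent_id has no match in agents, the agent columns become NULL. Walk through each ticket:
  - ticket 1 (Stale cache): agent_id=3 -> matches Julia
  - ticket 2 (Wrong timezone): agent_id=2 -> matches Zoe
  - ticket 3 (Off by one): agent_id=6 -> matches Bob
  - ticket 4 (Timeout error): agent_id=1 -> matches Leo
  - ticket 5 (Crash on save): agent_id=NULL, no match -> kept with NULL
  - ticket 6 (Bad redirect): agent_id=4 -> matches Grace
All 6 rows appear; 1 has NULL agent.

SQL:
SELECT a.title, b.name AS agent
FROM tickets a
LEFT JOIN agents b ON a.agent_id = b.id

Result:
title          | agent
---------------+------
Stale cache    | Julia
Wrong timezone | Zoe  
Off by one     | Bob  
Timeout error  | Leo  
Crash on save  | NULL 
Bad redirect   | Grace


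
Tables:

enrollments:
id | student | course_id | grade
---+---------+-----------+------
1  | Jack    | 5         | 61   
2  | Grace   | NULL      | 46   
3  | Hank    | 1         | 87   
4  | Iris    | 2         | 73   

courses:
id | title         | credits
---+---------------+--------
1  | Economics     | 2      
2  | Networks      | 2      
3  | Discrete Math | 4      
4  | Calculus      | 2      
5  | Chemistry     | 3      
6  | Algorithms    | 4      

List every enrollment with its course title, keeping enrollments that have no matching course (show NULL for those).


LEFT JOIN keeps every row from enrollments (the left table); where course_id has no match in courses, the course columns become NULL. Walk through each enrollment:
  - enrollment 1 (Jack): course_id=5 -> matches Chemistry
  - enrollment 2 (Grace): course_id=NULL, no match -> kept with NULL
  - enrollment 3 (Hank): course_id=1 -> matches Economics
  - enrollment 4 (Iris): course_id=2 -> matches Networks
All 4 rows appear; 1 has NULL course.

SQL:
SELECT a.student, b.title AS course
FROM enrollments a
LEFT JOIN courses b ON a.course_id = b.id

Result:
student | course   
--------+----------
Jack    | Chemistry
Grace   | NULL     
Hank    | Economics
Iris    | Networks 


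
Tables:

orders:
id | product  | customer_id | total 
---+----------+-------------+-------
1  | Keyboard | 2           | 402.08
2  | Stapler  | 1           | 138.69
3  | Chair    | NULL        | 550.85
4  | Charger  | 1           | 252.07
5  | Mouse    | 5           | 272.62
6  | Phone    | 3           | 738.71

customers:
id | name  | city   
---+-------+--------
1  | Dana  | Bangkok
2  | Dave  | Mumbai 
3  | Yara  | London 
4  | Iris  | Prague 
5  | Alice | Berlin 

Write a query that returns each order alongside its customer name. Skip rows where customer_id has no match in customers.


INNER JOIN keeps only orders rows whose customer_id matches an id in customers. Walk through each order:
  - order 1 (Keyboard): customer_id=2 -> matches Dave
  - order 2 (Stapler): customer_id=1 -> matches Dana
  - order 3 (Chair): customer_id=NULL, no match -> dropped
  - order 4 (Charger): customer_id=1 -> matches Dana
  - order 5 (Mouse): customer_id=5 -> matches Alice
  - order 6 (Phone): customer_id=3 -> matches Yara
So 1 of 6 rows is dropped.

SQL:
SELECT a.product, b.name AS customer
FROM orders a
INNER JOIN customers b ON a.customer_id = b.id

Result:
product  | customer
---------+---------
Keyboard | Dave    
Stapler  | Dana    
Charger  | Dana    
Mouse    | Alice   
Phone    | Yara    
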